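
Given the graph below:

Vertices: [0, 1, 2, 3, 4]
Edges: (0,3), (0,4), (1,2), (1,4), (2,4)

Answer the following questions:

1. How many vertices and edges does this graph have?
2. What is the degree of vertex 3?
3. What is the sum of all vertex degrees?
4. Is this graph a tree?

Count: 5 vertices, 5 edges.
Vertex 3 has neighbors [0], degree = 1.
Handshaking lemma: 2 * 5 = 10.
A tree on 5 vertices has 4 edges. This graph has 5 edges (1 extra). Not a tree.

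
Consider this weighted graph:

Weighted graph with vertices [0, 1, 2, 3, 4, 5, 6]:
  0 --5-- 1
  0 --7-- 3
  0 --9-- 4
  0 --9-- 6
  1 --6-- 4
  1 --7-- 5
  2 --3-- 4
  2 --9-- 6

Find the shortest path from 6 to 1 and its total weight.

Using Dijkstra's algorithm from vertex 6:
Shortest path: 6 -> 0 -> 1
Total weight: 9 + 5 = 14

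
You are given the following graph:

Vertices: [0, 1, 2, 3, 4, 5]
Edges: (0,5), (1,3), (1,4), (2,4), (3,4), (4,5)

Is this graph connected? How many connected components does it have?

Checking connectivity: the graph has 1 connected component(s).
All vertices are reachable from each other. The graph IS connected.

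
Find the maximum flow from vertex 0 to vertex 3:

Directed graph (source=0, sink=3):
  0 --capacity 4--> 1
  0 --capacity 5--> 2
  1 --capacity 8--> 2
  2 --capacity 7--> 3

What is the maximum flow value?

Computing max flow:
  Flow on (0->1): 4/4
  Flow on (0->2): 3/5
  Flow on (1->2): 4/8
  Flow on (2->3): 7/7
Maximum flow = 7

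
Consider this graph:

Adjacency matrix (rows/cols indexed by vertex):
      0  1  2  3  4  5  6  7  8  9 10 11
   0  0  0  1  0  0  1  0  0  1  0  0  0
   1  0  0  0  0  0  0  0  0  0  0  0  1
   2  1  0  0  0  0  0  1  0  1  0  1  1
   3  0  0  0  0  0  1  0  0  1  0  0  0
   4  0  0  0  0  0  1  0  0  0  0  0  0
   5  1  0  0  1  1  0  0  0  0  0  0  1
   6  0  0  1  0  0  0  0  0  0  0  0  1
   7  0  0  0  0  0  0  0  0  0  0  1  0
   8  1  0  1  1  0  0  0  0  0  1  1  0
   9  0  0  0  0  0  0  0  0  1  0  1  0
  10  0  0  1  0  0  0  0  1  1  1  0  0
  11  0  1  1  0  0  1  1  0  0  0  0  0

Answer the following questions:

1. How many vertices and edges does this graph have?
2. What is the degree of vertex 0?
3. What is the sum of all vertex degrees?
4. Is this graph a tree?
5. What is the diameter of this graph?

Count: 12 vertices, 17 edges.
Vertex 0 has neighbors [2, 5, 8], degree = 3.
Handshaking lemma: 2 * 17 = 34.
A tree on 12 vertices has 11 edges. This graph has 17 edges (6 extra). Not a tree.
Diameter (longest shortest path) = 5.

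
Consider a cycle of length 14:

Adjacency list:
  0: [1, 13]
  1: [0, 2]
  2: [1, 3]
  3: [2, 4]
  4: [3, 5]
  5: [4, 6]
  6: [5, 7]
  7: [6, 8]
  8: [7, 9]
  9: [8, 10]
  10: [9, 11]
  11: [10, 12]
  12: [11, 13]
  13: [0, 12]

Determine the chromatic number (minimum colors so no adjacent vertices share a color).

This is an even cycle (C_14). Even cycles are bipartite.
Chromatic number = 2.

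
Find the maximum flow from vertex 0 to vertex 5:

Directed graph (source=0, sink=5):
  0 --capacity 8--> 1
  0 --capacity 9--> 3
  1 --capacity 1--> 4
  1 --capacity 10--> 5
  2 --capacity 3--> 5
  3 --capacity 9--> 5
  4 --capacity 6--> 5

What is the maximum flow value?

Computing max flow:
  Flow on (0->1): 8/8
  Flow on (0->3): 9/9
  Flow on (1->5): 8/10
  Flow on (3->5): 9/9
Maximum flow = 17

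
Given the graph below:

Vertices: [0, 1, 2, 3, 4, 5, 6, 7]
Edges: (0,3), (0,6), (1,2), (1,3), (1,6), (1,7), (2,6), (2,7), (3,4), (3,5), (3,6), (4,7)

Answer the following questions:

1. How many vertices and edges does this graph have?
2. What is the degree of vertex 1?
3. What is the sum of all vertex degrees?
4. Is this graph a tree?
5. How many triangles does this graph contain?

Count: 8 vertices, 12 edges.
Vertex 1 has neighbors [2, 3, 6, 7], degree = 4.
Handshaking lemma: 2 * 12 = 24.
A tree on 8 vertices has 7 edges. This graph has 12 edges (5 extra). Not a tree.
Number of triangles = 4.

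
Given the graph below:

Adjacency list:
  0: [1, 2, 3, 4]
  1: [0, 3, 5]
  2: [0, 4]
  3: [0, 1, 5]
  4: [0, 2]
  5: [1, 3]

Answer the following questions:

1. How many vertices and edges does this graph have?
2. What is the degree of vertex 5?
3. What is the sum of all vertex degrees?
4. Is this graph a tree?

Count: 6 vertices, 8 edges.
Vertex 5 has neighbors [1, 3], degree = 2.
Handshaking lemma: 2 * 8 = 16.
A tree on 6 vertices has 5 edges. This graph has 8 edges (3 extra). Not a tree.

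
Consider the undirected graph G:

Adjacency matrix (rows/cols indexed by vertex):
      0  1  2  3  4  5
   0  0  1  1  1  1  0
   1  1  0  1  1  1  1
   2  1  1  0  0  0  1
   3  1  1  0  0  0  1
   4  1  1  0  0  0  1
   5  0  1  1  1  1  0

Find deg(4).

Vertex 4 has neighbors [0, 1, 5], so deg(4) = 3.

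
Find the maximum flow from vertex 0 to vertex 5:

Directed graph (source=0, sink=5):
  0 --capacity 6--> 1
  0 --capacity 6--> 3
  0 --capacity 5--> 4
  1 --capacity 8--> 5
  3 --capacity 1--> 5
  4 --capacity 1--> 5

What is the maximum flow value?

Computing max flow:
  Flow on (0->1): 6/6
  Flow on (0->3): 1/6
  Flow on (0->4): 1/5
  Flow on (1->5): 6/8
  Flow on (3->5): 1/1
  Flow on (4->5): 1/1
Maximum flow = 8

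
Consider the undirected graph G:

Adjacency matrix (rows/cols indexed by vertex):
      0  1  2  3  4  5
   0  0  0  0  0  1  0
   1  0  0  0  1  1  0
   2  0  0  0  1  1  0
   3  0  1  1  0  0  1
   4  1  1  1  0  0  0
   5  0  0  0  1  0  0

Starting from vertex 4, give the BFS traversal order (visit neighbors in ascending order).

BFS from vertex 4 (neighbors processed in ascending order):
Visit order: 4, 0, 1, 2, 3, 5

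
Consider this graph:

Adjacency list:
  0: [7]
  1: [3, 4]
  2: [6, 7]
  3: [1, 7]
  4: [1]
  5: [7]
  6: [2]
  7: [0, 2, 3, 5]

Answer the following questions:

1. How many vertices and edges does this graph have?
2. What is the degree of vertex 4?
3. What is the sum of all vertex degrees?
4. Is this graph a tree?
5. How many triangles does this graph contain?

Count: 8 vertices, 7 edges.
Vertex 4 has neighbors [1], degree = 1.
Handshaking lemma: 2 * 7 = 14.
A graph is a tree iff it is connected and has exactly n-1 edges. This graph is connected (all 8 vertices in one component) and has 8-1 = 7 edges. It is a tree.
Number of triangles = 0.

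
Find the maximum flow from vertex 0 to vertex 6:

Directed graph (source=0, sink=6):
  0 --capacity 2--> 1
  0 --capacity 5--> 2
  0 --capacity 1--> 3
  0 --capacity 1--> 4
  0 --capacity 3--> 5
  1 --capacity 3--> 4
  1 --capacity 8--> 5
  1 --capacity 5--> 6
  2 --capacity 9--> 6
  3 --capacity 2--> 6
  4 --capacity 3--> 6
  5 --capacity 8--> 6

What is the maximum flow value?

Computing max flow:
  Flow on (0->1): 2/2
  Flow on (0->2): 5/5
  Flow on (0->3): 1/1
  Flow on (0->4): 1/1
  Flow on (0->5): 3/3
  Flow on (1->6): 2/5
  Flow on (2->6): 5/9
  Flow on (3->6): 1/2
  Flow on (4->6): 1/3
  Flow on (5->6): 3/8
Maximum flow = 12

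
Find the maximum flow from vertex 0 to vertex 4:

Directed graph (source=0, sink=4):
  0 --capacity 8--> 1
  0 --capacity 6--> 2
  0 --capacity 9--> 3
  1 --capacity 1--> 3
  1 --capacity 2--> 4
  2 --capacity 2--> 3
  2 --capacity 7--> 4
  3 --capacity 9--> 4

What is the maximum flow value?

Computing max flow:
  Flow on (0->1): 3/8
  Flow on (0->2): 6/6
  Flow on (0->3): 8/9
  Flow on (1->3): 1/1
  Flow on (1->4): 2/2
  Flow on (2->4): 6/7
  Flow on (3->4): 9/9
Maximum flow = 17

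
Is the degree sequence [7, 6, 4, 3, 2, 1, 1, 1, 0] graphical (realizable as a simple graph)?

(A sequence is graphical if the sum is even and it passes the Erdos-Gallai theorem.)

Sum of degrees = 25. Sum is odd, so the sequence is NOT graphical.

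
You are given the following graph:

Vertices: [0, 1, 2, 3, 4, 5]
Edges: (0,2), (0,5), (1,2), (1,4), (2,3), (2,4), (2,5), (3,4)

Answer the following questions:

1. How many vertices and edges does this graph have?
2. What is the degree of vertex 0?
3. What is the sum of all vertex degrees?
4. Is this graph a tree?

Count: 6 vertices, 8 edges.
Vertex 0 has neighbors [2, 5], degree = 2.
Handshaking lemma: 2 * 8 = 16.
A tree on 6 vertices has 5 edges. This graph has 8 edges (3 extra). Not a tree.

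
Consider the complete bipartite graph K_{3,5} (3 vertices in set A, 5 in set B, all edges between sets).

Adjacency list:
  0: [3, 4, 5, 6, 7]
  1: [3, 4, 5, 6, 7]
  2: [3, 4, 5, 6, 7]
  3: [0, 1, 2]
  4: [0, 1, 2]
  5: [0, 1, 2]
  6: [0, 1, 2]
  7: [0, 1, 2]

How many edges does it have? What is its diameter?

K_{3,5} has 3 * 5 = 15 edges.
Any vertex reaches any opposite-side vertex in 1 step; same-side vertices reach in 2 steps via any opposite-side vertex.
Diameter = 2.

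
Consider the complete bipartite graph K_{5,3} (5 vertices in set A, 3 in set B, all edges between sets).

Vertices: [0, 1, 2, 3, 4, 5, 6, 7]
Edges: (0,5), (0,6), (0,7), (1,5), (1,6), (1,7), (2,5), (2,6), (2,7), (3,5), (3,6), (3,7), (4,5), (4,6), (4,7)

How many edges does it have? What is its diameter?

K_{5,3} has 5 * 3 = 15 edges.
Any vertex reaches any opposite-side vertex in 1 step; same-side vertices reach in 2 steps via any opposite-side vertex.
Diameter = 2.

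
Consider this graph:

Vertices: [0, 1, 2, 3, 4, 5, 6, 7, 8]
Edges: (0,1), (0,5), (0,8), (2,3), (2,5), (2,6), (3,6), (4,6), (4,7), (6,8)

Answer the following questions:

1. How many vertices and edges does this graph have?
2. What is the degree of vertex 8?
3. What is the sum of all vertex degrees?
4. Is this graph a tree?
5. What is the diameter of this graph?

Count: 9 vertices, 10 edges.
Vertex 8 has neighbors [0, 6], degree = 2.
Handshaking lemma: 2 * 10 = 20.
A tree on 9 vertices has 8 edges. This graph has 10 edges (2 extra). Not a tree.
Diameter (longest shortest path) = 5.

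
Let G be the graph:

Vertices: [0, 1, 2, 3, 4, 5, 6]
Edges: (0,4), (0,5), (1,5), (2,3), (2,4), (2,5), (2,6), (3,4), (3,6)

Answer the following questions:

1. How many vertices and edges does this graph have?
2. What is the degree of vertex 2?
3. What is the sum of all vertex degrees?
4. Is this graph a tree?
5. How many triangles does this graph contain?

Count: 7 vertices, 9 edges.
Vertex 2 has neighbors [3, 4, 5, 6], degree = 4.
Handshaking lemma: 2 * 9 = 18.
A tree on 7 vertices has 6 edges. This graph has 9 edges (3 extra). Not a tree.
Number of triangles = 2.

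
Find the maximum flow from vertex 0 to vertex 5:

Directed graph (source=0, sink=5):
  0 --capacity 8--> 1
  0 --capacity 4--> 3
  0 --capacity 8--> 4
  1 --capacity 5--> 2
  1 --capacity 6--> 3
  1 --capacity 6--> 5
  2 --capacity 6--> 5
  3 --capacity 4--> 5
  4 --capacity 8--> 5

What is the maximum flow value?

Computing max flow:
  Flow on (0->1): 8/8
  Flow on (0->3): 4/4
  Flow on (0->4): 8/8
  Flow on (1->2): 2/5
  Flow on (1->5): 6/6
  Flow on (2->5): 2/6
  Flow on (3->5): 4/4
  Flow on (4->5): 8/8
Maximum flow = 20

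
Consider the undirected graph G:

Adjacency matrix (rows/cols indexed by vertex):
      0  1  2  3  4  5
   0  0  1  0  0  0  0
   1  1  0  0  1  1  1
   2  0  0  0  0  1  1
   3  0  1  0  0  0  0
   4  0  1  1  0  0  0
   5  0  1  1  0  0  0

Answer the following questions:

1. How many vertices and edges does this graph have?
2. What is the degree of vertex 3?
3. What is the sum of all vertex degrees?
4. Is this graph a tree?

Count: 6 vertices, 6 edges.
Vertex 3 has neighbors [1], degree = 1.
Handshaking lemma: 2 * 6 = 12.
A tree on 6 vertices has 5 edges. This graph has 6 edges (1 extra). Not a tree.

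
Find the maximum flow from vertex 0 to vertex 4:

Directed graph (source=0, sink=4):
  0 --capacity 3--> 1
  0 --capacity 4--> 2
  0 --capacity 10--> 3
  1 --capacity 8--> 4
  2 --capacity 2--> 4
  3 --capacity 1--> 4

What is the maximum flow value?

Computing max flow:
  Flow on (0->1): 3/3
  Flow on (0->2): 2/4
  Flow on (0->3): 1/10
  Flow on (1->4): 3/8
  Flow on (2->4): 2/2
  Flow on (3->4): 1/1
Maximum flow = 6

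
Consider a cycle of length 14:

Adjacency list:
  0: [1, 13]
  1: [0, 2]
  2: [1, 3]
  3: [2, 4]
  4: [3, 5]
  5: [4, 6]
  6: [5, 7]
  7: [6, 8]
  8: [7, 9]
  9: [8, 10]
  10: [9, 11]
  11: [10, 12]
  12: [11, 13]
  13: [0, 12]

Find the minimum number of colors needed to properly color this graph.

This is an even cycle (C_14). Even cycles are bipartite.
Chromatic number = 2.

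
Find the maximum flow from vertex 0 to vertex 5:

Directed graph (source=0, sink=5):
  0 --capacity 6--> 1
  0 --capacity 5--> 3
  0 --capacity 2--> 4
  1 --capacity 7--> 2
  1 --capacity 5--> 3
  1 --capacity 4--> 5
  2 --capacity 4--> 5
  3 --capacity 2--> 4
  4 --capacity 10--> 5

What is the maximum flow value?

Computing max flow:
  Flow on (0->1): 6/6
  Flow on (0->3): 2/5
  Flow on (0->4): 2/2
  Flow on (1->2): 2/7
  Flow on (1->5): 4/4
  Flow on (2->5): 2/4
  Flow on (3->4): 2/2
  Flow on (4->5): 4/10
Maximum flow = 10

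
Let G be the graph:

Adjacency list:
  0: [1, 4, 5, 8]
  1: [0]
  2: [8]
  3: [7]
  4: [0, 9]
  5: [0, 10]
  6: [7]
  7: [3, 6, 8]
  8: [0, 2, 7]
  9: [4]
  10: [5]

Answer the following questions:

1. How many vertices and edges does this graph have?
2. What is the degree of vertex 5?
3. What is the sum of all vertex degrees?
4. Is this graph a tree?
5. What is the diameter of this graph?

Count: 11 vertices, 10 edges.
Vertex 5 has neighbors [0, 10], degree = 2.
Handshaking lemma: 2 * 10 = 20.
A graph is a tree iff it is connected and has exactly n-1 edges. This graph is connected (all 11 vertices in one component) and has 11-1 = 10 edges. It is a tree.
Diameter (longest shortest path) = 5.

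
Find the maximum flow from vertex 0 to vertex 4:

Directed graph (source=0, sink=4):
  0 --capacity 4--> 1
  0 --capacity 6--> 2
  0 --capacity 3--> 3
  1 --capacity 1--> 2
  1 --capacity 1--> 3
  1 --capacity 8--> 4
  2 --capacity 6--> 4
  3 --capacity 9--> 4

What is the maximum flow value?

Computing max flow:
  Flow on (0->1): 4/4
  Flow on (0->2): 6/6
  Flow on (0->3): 3/3
  Flow on (1->4): 4/8
  Flow on (2->4): 6/6
  Flow on (3->4): 3/9
Maximum flow = 13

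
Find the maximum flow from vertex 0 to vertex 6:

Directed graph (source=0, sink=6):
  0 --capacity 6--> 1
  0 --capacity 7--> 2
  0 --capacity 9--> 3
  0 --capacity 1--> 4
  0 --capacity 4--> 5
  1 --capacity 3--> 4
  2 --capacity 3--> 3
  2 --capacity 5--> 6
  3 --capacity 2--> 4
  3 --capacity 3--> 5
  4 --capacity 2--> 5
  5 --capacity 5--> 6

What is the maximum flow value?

Computing max flow:
  Flow on (0->2): 5/7
  Flow on (0->3): 5/9
  Flow on (2->6): 5/5
  Flow on (3->4): 2/2
  Flow on (3->5): 3/3
  Flow on (4->5): 2/2
  Flow on (5->6): 5/5
Maximum flow = 10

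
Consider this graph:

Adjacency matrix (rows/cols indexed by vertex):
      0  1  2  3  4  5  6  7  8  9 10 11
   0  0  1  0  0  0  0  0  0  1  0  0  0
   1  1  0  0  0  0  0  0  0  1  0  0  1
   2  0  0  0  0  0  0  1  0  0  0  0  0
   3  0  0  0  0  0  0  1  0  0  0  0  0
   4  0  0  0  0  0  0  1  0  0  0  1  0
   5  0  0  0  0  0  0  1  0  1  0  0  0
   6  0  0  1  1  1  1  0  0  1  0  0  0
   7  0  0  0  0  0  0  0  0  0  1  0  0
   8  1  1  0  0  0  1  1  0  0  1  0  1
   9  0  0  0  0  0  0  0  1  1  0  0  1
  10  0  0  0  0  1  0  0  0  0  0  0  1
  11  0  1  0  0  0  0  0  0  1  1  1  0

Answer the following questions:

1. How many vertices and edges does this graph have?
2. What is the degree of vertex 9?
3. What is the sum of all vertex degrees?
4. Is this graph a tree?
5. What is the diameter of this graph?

Count: 12 vertices, 16 edges.
Vertex 9 has neighbors [7, 8, 11], degree = 3.
Handshaking lemma: 2 * 16 = 32.
A tree on 12 vertices has 11 edges. This graph has 16 edges (5 extra). Not a tree.
Diameter (longest shortest path) = 4.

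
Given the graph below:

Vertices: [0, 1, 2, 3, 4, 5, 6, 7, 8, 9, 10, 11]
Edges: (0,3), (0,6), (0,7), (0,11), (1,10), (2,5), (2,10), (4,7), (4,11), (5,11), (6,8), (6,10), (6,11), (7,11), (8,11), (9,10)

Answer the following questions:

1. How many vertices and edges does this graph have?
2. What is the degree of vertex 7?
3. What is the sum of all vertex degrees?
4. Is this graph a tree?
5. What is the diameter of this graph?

Count: 12 vertices, 16 edges.
Vertex 7 has neighbors [0, 4, 11], degree = 3.
Handshaking lemma: 2 * 16 = 32.
A tree on 12 vertices has 11 edges. This graph has 16 edges (5 extra). Not a tree.
Diameter (longest shortest path) = 4.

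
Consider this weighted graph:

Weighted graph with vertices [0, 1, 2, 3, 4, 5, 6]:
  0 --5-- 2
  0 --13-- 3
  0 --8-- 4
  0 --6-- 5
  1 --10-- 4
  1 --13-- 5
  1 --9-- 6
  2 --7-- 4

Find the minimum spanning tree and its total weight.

Applying Kruskal's algorithm (sort edges by weight, add if no cycle):
  Add (0,2) w=5
  Add (0,5) w=6
  Add (2,4) w=7
  Skip (0,4) w=8 (creates cycle)
  Add (1,6) w=9
  Add (1,4) w=10
  Add (0,3) w=13
  Skip (1,5) w=13 (creates cycle)
MST weight = 50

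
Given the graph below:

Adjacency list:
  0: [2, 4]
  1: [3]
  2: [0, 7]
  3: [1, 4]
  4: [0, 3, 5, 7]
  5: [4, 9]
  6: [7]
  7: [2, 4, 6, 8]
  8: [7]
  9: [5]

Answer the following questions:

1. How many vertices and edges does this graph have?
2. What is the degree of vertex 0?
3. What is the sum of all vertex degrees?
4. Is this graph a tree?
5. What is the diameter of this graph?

Count: 10 vertices, 10 edges.
Vertex 0 has neighbors [2, 4], degree = 2.
Handshaking lemma: 2 * 10 = 20.
A tree on 10 vertices has 9 edges. This graph has 10 edges (1 extra). Not a tree.
Diameter (longest shortest path) = 4.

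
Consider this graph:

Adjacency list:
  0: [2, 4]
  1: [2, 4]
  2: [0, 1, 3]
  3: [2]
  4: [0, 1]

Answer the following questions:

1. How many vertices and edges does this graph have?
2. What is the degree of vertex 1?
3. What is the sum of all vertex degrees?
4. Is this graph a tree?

Count: 5 vertices, 5 edges.
Vertex 1 has neighbors [2, 4], degree = 2.
Handshaking lemma: 2 * 5 = 10.
A tree on 5 vertices has 4 edges. This graph has 5 edges (1 extra). Not a tree.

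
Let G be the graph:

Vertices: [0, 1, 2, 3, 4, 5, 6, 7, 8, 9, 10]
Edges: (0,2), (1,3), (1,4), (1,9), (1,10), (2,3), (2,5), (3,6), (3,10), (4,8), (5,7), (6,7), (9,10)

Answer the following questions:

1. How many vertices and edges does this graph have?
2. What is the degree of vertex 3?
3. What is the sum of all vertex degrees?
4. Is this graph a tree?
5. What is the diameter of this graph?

Count: 11 vertices, 13 edges.
Vertex 3 has neighbors [1, 2, 6, 10], degree = 4.
Handshaking lemma: 2 * 13 = 26.
A tree on 11 vertices has 10 edges. This graph has 13 edges (3 extra). Not a tree.
Diameter (longest shortest path) = 5.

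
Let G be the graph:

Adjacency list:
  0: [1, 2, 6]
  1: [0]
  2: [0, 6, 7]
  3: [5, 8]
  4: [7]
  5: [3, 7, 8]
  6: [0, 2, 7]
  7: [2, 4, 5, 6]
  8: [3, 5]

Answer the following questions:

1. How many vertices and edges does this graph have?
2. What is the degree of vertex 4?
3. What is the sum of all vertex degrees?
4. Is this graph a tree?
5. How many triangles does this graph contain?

Count: 9 vertices, 11 edges.
Vertex 4 has neighbors [7], degree = 1.
Handshaking lemma: 2 * 11 = 22.
A tree on 9 vertices has 8 edges. This graph has 11 edges (3 extra). Not a tree.
Number of triangles = 3.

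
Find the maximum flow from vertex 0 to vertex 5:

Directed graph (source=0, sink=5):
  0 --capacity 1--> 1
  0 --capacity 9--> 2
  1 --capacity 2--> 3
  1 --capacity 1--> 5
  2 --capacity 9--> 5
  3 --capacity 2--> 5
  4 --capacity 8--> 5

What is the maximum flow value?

Computing max flow:
  Flow on (0->1): 1/1
  Flow on (0->2): 9/9
  Flow on (1->5): 1/1
  Flow on (2->5): 9/9
Maximum flow = 10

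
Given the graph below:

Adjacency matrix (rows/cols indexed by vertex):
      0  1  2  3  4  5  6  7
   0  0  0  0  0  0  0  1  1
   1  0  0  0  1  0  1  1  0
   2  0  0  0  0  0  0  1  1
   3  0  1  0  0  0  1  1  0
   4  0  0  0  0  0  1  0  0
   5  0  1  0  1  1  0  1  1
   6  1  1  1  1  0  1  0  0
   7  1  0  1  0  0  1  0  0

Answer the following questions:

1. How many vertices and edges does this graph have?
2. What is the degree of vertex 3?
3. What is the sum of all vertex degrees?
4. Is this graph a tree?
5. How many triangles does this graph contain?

Count: 8 vertices, 12 edges.
Vertex 3 has neighbors [1, 5, 6], degree = 3.
Handshaking lemma: 2 * 12 = 24.
A tree on 8 vertices has 7 edges. This graph has 12 edges (5 extra). Not a tree.
Number of triangles = 4.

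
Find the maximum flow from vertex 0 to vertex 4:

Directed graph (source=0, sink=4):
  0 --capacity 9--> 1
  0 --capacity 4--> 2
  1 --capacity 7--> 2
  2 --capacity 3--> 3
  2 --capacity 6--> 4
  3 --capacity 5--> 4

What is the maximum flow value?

Computing max flow:
  Flow on (0->1): 7/9
  Flow on (0->2): 2/4
  Flow on (1->2): 7/7
  Flow on (2->3): 3/3
  Flow on (2->4): 6/6
  Flow on (3->4): 3/5
Maximum flow = 9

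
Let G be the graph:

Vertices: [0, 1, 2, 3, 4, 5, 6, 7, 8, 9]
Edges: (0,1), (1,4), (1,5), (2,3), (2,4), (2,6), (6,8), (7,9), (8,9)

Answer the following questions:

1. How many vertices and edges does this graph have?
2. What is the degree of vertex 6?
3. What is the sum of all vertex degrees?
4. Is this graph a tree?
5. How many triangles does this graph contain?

Count: 10 vertices, 9 edges.
Vertex 6 has neighbors [2, 8], degree = 2.
Handshaking lemma: 2 * 9 = 18.
A graph is a tree iff it is connected and has exactly n-1 edges. This graph is connected (all 10 vertices in one component) and has 10-1 = 9 edges. It is a tree.
Number of triangles = 0.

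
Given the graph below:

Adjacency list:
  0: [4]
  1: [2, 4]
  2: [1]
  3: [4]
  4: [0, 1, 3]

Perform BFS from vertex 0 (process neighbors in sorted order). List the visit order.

BFS from vertex 0 (neighbors processed in ascending order):
Visit order: 0, 4, 1, 3, 2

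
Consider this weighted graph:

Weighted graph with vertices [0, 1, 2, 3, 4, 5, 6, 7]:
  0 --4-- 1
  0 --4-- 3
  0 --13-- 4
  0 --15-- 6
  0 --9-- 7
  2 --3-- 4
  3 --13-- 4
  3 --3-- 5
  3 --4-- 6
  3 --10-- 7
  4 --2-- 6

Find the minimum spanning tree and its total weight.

Applying Kruskal's algorithm (sort edges by weight, add if no cycle):
  Add (4,6) w=2
  Add (2,4) w=3
  Add (3,5) w=3
  Add (0,3) w=4
  Add (0,1) w=4
  Add (3,6) w=4
  Add (0,7) w=9
  Skip (3,7) w=10 (creates cycle)
  Skip (0,4) w=13 (creates cycle)
  Skip (3,4) w=13 (creates cycle)
  Skip (0,6) w=15 (creates cycle)
MST weight = 29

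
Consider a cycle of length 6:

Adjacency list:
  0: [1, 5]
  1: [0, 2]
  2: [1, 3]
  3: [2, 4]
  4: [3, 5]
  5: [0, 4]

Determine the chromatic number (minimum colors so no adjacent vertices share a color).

This is an even cycle (C_6). Even cycles are bipartite.
Chromatic number = 2.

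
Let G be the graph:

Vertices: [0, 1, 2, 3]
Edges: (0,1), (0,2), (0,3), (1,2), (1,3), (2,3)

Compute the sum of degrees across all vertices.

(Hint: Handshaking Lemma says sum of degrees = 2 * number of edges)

Count edges: 6 edges.
By Handshaking Lemma: sum of degrees = 2 * 6 = 12.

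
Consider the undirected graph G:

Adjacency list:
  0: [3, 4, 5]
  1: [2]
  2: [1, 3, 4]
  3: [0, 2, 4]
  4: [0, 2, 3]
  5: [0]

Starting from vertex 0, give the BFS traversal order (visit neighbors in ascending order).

BFS from vertex 0 (neighbors processed in ascending order):
Visit order: 0, 3, 4, 5, 2, 1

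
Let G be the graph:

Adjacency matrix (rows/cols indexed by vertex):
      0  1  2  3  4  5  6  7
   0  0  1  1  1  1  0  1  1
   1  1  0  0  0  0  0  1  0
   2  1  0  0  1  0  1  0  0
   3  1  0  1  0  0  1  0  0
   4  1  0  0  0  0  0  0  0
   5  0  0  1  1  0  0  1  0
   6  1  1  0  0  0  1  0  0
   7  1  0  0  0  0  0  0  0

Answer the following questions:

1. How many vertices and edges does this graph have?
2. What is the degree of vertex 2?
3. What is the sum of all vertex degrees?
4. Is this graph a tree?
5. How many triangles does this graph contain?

Count: 8 vertices, 11 edges.
Vertex 2 has neighbors [0, 3, 5], degree = 3.
Handshaking lemma: 2 * 11 = 22.
A tree on 8 vertices has 7 edges. This graph has 11 edges (4 extra). Not a tree.
Number of triangles = 3.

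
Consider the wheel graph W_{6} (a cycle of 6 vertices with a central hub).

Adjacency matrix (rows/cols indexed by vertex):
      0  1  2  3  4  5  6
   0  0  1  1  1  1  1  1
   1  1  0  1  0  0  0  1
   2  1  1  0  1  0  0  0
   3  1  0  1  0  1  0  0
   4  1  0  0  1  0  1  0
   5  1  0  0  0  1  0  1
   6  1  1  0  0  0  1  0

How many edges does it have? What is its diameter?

Wheel graph W_{6}: 6 cycle edges + 6 spoke edges = 12 edges.
The hub is distance 1 from all cycle vertices. Max distance between cycle vertices through hub is 2.
Diameter = 2.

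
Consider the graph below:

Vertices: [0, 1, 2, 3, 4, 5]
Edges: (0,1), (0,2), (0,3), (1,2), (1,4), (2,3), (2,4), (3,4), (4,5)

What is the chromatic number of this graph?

The graph has a maximum clique of size 3 (lower bound on chromatic number).
A valid 3-coloring: {0: 1, 1: 2, 2: 0, 3: 2, 4: 1, 5: 0}.
Chromatic number = 3.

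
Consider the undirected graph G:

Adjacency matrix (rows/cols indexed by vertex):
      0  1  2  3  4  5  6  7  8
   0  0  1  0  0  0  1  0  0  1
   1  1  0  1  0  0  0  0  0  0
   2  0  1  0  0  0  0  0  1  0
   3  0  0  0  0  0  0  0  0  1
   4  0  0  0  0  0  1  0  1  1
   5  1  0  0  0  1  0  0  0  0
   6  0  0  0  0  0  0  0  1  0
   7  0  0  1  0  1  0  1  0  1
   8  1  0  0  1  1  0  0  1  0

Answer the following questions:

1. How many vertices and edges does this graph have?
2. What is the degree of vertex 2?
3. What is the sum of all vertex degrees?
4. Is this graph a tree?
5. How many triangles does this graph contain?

Count: 9 vertices, 11 edges.
Vertex 2 has neighbors [1, 7], degree = 2.
Handshaking lemma: 2 * 11 = 22.
A tree on 9 vertices has 8 edges. This graph has 11 edges (3 extra). Not a tree.
Number of triangles = 1.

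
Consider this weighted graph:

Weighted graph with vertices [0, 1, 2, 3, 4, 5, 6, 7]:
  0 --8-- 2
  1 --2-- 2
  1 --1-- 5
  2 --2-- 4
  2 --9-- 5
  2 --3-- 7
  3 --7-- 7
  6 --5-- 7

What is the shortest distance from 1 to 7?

Using Dijkstra's algorithm from vertex 1:
Shortest path: 1 -> 2 -> 7
Total weight: 2 + 3 = 5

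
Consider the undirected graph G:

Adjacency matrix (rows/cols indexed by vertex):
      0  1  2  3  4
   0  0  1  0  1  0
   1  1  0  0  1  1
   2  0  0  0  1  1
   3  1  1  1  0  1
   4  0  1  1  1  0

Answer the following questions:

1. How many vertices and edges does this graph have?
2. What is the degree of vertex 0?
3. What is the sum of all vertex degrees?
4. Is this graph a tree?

Count: 5 vertices, 7 edges.
Vertex 0 has neighbors [1, 3], degree = 2.
Handshaking lemma: 2 * 7 = 14.
A tree on 5 vertices has 4 edges. This graph has 7 edges (3 extra). Not a tree.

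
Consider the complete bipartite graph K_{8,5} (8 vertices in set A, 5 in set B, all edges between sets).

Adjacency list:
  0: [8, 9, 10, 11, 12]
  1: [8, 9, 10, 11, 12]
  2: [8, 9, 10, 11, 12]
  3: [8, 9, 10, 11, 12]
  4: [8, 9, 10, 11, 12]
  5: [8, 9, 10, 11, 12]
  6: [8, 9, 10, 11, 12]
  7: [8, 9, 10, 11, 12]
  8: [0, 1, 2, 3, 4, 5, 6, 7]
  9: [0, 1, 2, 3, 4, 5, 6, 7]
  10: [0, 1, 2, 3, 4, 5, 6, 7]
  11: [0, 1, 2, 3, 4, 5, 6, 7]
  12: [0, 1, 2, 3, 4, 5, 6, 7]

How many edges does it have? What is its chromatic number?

K_{8,5} has 8 * 5 = 40 edges.
Bipartite graphs have chromatic number 2 (color each partition differently).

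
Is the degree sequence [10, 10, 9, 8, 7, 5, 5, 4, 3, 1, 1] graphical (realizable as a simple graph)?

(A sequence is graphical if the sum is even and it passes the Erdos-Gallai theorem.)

Sum of degrees = 63. Sum is odd, so the sequence is NOT graphical.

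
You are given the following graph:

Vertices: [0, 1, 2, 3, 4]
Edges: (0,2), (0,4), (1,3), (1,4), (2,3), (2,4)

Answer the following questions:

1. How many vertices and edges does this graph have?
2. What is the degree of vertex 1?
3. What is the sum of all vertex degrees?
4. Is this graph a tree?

Count: 5 vertices, 6 edges.
Vertex 1 has neighbors [3, 4], degree = 2.
Handshaking lemma: 2 * 6 = 12.
A tree on 5 vertices has 4 edges. This graph has 6 edges (2 extra). Not a tree.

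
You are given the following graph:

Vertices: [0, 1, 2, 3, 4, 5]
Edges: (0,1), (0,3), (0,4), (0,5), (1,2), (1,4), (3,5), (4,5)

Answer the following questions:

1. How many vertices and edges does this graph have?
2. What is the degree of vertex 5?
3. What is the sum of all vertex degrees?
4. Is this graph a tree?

Count: 6 vertices, 8 edges.
Vertex 5 has neighbors [0, 3, 4], degree = 3.
Handshaking lemma: 2 * 8 = 16.
A tree on 6 vertices has 5 edges. This graph has 8 edges (3 extra). Not a tree.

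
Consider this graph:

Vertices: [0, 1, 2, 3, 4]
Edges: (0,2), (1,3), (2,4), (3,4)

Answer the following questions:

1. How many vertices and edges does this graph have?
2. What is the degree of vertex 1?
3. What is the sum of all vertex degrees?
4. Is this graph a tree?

Count: 5 vertices, 4 edges.
Vertex 1 has neighbors [3], degree = 1.
Handshaking lemma: 2 * 4 = 8.
A graph is a tree iff it is connected and has exactly n-1 edges. This graph is connected (all 5 vertices in one component) and has 5-1 = 4 edges. It is a tree.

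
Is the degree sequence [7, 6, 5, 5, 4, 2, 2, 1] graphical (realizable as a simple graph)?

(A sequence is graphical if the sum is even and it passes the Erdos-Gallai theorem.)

Sum of degrees = 32. Sum is even but fails Erdos-Gallai. The sequence is NOT graphical.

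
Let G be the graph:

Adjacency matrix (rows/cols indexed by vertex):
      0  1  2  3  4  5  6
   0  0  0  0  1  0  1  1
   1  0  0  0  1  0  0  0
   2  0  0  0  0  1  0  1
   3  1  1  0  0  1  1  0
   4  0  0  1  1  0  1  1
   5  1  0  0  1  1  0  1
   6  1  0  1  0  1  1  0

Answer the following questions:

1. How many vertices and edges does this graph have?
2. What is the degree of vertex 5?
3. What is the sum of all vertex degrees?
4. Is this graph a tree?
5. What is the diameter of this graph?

Count: 7 vertices, 11 edges.
Vertex 5 has neighbors [0, 3, 4, 6], degree = 4.
Handshaking lemma: 2 * 11 = 22.
A tree on 7 vertices has 6 edges. This graph has 11 edges (5 extra). Not a tree.
Diameter (longest shortest path) = 3.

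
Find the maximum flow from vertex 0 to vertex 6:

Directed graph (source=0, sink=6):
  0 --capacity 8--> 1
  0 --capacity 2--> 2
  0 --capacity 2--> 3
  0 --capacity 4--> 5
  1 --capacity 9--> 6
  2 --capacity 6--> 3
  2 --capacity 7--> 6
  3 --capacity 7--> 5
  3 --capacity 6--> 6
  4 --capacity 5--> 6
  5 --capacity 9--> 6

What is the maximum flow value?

Computing max flow:
  Flow on (0->1): 8/8
  Flow on (0->2): 2/2
  Flow on (0->3): 2/2
  Flow on (0->5): 4/4
  Flow on (1->6): 8/9
  Flow on (2->6): 2/7
  Flow on (3->6): 2/6
  Flow on (5->6): 4/9
Maximum flow = 16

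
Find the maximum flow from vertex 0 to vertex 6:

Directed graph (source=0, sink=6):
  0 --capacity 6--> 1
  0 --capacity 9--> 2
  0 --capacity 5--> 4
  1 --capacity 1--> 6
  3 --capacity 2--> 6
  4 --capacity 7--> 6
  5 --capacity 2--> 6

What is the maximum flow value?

Computing max flow:
  Flow on (0->1): 1/6
  Flow on (0->4): 5/5
  Flow on (1->6): 1/1
  Flow on (4->6): 5/7
Maximum flow = 6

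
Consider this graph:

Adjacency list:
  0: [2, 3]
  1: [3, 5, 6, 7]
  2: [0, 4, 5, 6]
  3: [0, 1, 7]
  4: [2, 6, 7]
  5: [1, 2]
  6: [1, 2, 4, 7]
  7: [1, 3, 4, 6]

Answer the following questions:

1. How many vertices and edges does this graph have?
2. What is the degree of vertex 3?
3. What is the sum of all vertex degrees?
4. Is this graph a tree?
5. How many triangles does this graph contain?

Count: 8 vertices, 13 edges.
Vertex 3 has neighbors [0, 1, 7], degree = 3.
Handshaking lemma: 2 * 13 = 26.
A tree on 8 vertices has 7 edges. This graph has 13 edges (6 extra). Not a tree.
Number of triangles = 4.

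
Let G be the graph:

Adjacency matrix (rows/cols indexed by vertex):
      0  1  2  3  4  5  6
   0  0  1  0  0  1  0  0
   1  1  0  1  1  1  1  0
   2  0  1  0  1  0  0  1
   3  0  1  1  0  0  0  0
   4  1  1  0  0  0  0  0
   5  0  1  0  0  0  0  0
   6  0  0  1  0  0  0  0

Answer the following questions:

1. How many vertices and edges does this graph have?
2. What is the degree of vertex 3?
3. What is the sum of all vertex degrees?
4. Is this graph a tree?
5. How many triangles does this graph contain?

Count: 7 vertices, 8 edges.
Vertex 3 has neighbors [1, 2], degree = 2.
Handshaking lemma: 2 * 8 = 16.
A tree on 7 vertices has 6 edges. This graph has 8 edges (2 extra). Not a tree.
Number of triangles = 2.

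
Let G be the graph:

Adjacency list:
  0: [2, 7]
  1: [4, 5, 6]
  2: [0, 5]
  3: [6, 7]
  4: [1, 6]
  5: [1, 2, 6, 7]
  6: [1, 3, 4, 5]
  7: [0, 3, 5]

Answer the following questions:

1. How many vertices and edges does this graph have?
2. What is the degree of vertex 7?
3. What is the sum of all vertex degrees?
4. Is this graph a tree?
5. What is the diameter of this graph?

Count: 8 vertices, 11 edges.
Vertex 7 has neighbors [0, 3, 5], degree = 3.
Handshaking lemma: 2 * 11 = 22.
A tree on 8 vertices has 7 edges. This graph has 11 edges (4 extra). Not a tree.
Diameter (longest shortest path) = 4.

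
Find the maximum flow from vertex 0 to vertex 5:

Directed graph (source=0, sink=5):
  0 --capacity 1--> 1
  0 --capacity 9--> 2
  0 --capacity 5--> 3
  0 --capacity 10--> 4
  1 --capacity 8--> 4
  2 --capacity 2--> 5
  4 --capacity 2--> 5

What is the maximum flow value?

Computing max flow:
  Flow on (0->2): 2/9
  Flow on (0->4): 2/10
  Flow on (2->5): 2/2
  Flow on (4->5): 2/2
Maximum flow = 4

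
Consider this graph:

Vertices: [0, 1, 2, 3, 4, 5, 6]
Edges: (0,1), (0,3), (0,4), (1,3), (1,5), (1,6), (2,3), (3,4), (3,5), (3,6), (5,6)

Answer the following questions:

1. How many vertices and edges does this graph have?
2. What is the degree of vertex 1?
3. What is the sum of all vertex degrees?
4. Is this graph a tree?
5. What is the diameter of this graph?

Count: 7 vertices, 11 edges.
Vertex 1 has neighbors [0, 3, 5, 6], degree = 4.
Handshaking lemma: 2 * 11 = 22.
A tree on 7 vertices has 6 edges. This graph has 11 edges (5 extra). Not a tree.
Diameter (longest shortest path) = 2.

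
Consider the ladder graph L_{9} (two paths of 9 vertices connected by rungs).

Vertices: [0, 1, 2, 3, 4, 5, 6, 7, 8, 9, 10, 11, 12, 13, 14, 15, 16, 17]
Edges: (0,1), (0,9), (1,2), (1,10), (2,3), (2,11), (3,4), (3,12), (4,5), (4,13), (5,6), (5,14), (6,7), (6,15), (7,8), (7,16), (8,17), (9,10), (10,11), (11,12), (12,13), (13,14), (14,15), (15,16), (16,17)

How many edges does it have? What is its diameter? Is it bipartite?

Ladder graph L_{9}: 9 rungs + 2 * (9-1) path edges = 9 + 16 = 25 edges.
Diameter = 9.
Ladder graphs are bipartite (alternating coloring along each path).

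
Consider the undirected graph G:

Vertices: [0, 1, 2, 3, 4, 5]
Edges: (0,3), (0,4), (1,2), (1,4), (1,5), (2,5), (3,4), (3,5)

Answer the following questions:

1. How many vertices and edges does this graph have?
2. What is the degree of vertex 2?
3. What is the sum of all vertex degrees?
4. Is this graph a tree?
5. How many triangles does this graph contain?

Count: 6 vertices, 8 edges.
Vertex 2 has neighbors [1, 5], degree = 2.
Handshaking lemma: 2 * 8 = 16.
A tree on 6 vertices has 5 edges. This graph has 8 edges (3 extra). Not a tree.
Number of triangles = 2.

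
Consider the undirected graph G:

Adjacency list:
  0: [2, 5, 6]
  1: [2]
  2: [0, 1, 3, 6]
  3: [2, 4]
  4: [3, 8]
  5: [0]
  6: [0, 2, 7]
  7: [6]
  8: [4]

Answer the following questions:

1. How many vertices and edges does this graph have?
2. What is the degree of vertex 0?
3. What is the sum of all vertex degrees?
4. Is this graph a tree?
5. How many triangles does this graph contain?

Count: 9 vertices, 9 edges.
Vertex 0 has neighbors [2, 5, 6], degree = 3.
Handshaking lemma: 2 * 9 = 18.
A tree on 9 vertices has 8 edges. This graph has 9 edges (1 extra). Not a tree.
Number of triangles = 1.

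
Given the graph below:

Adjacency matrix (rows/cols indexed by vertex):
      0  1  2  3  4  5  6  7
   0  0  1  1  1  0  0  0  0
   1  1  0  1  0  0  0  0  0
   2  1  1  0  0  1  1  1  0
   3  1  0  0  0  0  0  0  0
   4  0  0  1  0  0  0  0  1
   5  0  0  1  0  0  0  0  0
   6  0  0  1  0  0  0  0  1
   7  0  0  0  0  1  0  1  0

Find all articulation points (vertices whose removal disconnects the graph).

An articulation point is a vertex whose removal disconnects the graph.
Articulation points: [0, 2]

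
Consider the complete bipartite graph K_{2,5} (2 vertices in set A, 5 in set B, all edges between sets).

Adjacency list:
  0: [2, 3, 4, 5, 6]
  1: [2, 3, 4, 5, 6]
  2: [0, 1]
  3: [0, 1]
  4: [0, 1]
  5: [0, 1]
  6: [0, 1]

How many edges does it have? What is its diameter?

K_{2,5} has 2 * 5 = 10 edges.
Any vertex reaches any opposite-side vertex in 1 step; same-side vertices reach in 2 steps via any opposite-side vertex.
Diameter = 2.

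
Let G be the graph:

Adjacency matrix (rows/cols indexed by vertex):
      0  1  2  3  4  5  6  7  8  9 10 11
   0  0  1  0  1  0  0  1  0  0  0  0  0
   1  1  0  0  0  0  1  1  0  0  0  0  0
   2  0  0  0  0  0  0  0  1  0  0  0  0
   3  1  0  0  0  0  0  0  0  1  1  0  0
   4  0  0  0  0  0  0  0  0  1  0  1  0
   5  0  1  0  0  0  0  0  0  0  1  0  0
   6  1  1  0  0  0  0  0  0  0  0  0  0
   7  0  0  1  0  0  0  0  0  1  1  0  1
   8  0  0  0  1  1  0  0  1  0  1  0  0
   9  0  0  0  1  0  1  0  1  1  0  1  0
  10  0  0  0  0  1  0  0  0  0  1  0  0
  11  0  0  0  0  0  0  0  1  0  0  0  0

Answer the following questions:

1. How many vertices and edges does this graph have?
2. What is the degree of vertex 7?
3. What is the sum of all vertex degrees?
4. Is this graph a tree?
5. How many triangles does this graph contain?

Count: 12 vertices, 16 edges.
Vertex 7 has neighbors [2, 8, 9, 11], degree = 4.
Handshaking lemma: 2 * 16 = 32.
A tree on 12 vertices has 11 edges. This graph has 16 edges (5 extra). Not a tree.
Number of triangles = 3.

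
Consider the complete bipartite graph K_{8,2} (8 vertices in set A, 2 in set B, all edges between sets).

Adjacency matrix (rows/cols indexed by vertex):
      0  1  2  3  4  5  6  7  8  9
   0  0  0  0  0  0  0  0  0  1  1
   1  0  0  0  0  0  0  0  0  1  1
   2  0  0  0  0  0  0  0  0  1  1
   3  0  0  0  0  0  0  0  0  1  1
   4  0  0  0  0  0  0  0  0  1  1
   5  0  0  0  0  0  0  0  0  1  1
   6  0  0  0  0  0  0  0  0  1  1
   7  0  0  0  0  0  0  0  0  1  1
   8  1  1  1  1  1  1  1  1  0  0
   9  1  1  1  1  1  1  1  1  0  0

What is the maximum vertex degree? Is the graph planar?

Set-A vertices have degree 2; set-B vertices have degree 8. Maximum degree = max(8,2) = 8.
min(8,2) <= 2, so K_{8,2} avoids a K_{3,3} subdivision and is planar.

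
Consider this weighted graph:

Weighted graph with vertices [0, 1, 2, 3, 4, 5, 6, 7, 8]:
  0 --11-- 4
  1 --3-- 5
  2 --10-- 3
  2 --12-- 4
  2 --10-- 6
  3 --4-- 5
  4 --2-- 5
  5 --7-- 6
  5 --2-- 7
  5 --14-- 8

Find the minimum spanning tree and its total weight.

Applying Kruskal's algorithm (sort edges by weight, add if no cycle):
  Add (4,5) w=2
  Add (5,7) w=2
  Add (1,5) w=3
  Add (3,5) w=4
  Add (5,6) w=7
  Add (2,6) w=10
  Skip (2,3) w=10 (creates cycle)
  Add (0,4) w=11
  Skip (2,4) w=12 (creates cycle)
  Add (5,8) w=14
MST weight = 53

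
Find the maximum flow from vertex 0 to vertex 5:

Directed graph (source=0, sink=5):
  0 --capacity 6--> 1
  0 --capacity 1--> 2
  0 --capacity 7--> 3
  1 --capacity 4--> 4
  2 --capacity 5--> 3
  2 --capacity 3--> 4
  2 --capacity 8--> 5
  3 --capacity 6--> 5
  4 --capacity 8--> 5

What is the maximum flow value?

Computing max flow:
  Flow on (0->1): 4/6
  Flow on (0->2): 1/1
  Flow on (0->3): 6/7
  Flow on (1->4): 4/4
  Flow on (2->5): 1/8
  Flow on (3->5): 6/6
  Flow on (4->5): 4/8
Maximum flow = 11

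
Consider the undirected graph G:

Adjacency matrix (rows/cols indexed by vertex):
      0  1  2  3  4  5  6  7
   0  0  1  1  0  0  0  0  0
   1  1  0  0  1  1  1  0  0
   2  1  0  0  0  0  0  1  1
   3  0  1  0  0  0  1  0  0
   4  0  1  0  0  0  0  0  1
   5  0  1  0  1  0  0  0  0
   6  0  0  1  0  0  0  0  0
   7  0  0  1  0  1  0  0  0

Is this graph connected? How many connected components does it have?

Checking connectivity: the graph has 1 connected component(s).
All vertices are reachable from each other. The graph IS connected.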